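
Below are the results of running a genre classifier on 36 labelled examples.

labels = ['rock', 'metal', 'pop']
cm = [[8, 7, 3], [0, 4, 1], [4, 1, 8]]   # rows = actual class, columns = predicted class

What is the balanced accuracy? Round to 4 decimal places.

Balanced accuracy = mean of per-class recall.
  rock: recall = 8/18 = 0.44444
  metal: recall = 4/5 = 0.80000
  pop: recall = 8/13 = 0.61538
Mean = (0.44444 + 0.80000 + 0.61538) / 3 = 0.6199

0.6199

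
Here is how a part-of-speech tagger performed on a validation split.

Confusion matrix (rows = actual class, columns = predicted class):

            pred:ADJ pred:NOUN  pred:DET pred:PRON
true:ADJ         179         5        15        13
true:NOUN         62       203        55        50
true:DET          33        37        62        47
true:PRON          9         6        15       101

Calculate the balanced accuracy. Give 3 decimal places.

0.628

Balanced accuracy = mean of per-class recall.
  ADJ: recall = 179/212 = 0.8443
  NOUN: recall = 203/370 = 0.5486
  DET: recall = 62/179 = 0.3464
  PRON: recall = 101/131 = 0.7710
Mean = (0.8443 + 0.5486 + 0.3464 + 0.7710) / 4 = 0.628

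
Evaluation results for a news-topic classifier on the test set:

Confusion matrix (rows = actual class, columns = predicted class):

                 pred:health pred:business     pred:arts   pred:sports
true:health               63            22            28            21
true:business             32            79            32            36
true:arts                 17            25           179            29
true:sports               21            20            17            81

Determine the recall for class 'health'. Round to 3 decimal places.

0.470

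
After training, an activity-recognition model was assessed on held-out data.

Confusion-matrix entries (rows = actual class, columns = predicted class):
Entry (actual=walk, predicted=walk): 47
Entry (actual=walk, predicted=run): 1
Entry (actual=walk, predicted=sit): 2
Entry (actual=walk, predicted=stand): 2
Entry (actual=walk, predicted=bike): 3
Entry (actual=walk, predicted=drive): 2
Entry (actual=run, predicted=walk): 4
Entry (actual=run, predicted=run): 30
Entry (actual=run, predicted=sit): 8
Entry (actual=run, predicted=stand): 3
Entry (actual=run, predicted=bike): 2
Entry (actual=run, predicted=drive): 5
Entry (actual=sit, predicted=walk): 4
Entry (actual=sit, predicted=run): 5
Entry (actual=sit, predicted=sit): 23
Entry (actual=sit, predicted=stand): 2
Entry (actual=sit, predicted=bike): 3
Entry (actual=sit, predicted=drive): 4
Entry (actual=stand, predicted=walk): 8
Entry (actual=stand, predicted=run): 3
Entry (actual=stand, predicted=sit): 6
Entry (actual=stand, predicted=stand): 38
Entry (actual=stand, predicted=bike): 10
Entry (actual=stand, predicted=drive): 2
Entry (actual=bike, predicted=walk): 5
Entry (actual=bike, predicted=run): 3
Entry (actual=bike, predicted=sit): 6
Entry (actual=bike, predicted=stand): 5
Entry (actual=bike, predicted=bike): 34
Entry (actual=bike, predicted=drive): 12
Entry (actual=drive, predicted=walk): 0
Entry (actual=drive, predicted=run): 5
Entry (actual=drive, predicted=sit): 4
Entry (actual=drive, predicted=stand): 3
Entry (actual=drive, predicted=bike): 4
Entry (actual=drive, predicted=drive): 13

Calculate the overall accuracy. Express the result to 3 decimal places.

Accuracy = trace / total = (47+30+23+38+34+13=185) / 311 = 185/311 = 0.595

0.595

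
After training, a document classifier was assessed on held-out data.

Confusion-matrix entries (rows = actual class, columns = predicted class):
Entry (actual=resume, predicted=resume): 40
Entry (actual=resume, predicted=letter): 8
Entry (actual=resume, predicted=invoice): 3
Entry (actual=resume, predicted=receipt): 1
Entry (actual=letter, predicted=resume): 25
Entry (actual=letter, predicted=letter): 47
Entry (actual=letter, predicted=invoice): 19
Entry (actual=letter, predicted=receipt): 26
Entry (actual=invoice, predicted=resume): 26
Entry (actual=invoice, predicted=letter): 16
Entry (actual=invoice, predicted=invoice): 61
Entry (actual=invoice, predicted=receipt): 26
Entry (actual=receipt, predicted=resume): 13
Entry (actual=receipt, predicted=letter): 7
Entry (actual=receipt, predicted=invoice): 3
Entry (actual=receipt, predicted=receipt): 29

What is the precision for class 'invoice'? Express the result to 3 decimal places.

0.709

precision = TP/(TP+FP).
invoice: TP=61, FP=3+19+3=25 → 61/86 = 0.7093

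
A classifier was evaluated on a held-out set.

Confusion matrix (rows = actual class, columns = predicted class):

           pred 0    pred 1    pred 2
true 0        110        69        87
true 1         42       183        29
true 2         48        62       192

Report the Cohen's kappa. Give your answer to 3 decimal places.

0.384

Observed agreement pₒ = trace/N = 485/822 = 0.5900
Expected agreement pₑ = Σ (rowᵢ·colᵢ)/N² = (266·200 + 254·314 + 302·308)/822² = 0.3344
κ = (pₒ − pₑ)/(1 − pₑ) = (0.5900 − 0.3344)/(1 − 0.3344) = 0.384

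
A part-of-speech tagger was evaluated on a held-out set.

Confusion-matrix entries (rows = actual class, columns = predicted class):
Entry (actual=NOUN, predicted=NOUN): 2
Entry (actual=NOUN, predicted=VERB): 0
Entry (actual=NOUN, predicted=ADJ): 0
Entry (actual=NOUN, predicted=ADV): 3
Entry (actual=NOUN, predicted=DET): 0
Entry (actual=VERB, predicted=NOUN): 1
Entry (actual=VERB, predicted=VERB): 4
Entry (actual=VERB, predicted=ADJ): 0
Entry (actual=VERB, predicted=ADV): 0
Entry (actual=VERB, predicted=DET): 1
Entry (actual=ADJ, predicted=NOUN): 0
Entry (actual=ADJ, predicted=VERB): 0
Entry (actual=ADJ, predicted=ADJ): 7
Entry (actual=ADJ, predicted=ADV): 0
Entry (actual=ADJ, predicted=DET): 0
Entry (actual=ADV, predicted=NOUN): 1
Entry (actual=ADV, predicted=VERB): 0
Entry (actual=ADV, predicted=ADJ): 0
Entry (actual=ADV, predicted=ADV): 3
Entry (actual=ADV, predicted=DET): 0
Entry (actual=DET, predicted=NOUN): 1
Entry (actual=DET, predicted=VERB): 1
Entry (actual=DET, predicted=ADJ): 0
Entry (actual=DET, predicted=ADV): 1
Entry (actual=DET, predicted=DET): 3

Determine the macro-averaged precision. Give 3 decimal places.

0.676

Per-class precision (TP/(TP+FP)):
  NOUN: TP=2, FP=1+0+1+1=3 → 2/5 = 0.4000
  VERB: TP=4, FP=0+0+0+1=1 → 4/5 = 0.8000
  ADJ: TP=7, FP=0+0+0+0=0 → 7/7 = 1.0000
  ADV: TP=3, FP=3+0+0+1=4 → 3/7 = 0.4286
  DET: TP=3, FP=0+1+0+0=1 → 3/4 = 0.7500
Macro-precision = mean = (0.4000 + 0.8000 + 1.0000 + 0.4286 + 0.7500) / 5 = 0.676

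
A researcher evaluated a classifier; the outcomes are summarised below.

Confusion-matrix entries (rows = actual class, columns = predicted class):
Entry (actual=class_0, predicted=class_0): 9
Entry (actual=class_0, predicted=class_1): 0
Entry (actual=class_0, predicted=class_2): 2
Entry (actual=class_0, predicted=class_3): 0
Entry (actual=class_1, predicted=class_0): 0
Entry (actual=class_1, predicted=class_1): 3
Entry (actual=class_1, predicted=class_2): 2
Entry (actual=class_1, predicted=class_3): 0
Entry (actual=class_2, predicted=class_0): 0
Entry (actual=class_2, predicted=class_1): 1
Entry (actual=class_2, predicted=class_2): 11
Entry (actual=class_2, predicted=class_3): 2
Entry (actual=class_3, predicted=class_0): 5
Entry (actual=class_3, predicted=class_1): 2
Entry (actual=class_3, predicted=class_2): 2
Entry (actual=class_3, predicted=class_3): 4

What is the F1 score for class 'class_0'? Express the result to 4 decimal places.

Treat 'class_0' as positive and all other classes as negative.
F1 score = 2·TP/(2·TP+FP+FN).
class_0: TP=9, FP=0+0+5=5, FN=0+2+0=2 → 18/25 = 0.72000

0.7200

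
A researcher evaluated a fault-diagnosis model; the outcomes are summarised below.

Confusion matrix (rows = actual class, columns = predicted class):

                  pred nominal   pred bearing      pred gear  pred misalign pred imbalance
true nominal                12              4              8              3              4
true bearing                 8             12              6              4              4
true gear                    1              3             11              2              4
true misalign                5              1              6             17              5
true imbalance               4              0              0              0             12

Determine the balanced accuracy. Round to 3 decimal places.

0.503

Balanced accuracy = mean of per-class recall.
  nominal: recall = 12/31 = 0.3871
  bearing: recall = 12/34 = 0.3529
  gear: recall = 11/21 = 0.5238
  misalign: recall = 17/34 = 0.5000
  imbalance: recall = 12/16 = 0.7500
Mean = (0.3871 + 0.3529 + 0.5238 + 0.5000 + 0.7500) / 5 = 0.503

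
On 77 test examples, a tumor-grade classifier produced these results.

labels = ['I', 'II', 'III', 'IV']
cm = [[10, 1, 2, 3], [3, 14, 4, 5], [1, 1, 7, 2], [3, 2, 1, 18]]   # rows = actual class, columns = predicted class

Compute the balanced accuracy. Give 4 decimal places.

0.6375

Balanced accuracy = mean of per-class recall.
  I: recall = 10/16 = 0.62500
  II: recall = 14/26 = 0.53846
  III: recall = 7/11 = 0.63636
  IV: recall = 18/24 = 0.75000
Mean = (0.62500 + 0.53846 + 0.63636 + 0.75000) / 4 = 0.6375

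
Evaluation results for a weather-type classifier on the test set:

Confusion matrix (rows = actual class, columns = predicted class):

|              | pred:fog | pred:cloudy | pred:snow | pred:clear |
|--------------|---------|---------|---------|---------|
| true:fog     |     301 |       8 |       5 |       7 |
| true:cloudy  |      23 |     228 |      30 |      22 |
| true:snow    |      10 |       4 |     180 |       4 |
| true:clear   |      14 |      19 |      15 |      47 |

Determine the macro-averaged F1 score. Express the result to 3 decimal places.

Per-class F1 score (2·TP/(2·TP+FP+FN)):
  fog: TP=301, FP=23+10+14=47, FN=8+5+7=20 → 602/669 = 0.8999
  cloudy: TP=228, FP=8+4+19=31, FN=23+30+22=75 → 456/562 = 0.8114
  snow: TP=180, FP=5+30+15=50, FN=10+4+4=18 → 360/428 = 0.8411
  clear: TP=47, FP=7+22+4=33, FN=14+19+15=48 → 94/175 = 0.5371
Macro-F1 score = mean = (0.8999 + 0.8114 + 0.8411 + 0.5371) / 4 = 0.772

0.772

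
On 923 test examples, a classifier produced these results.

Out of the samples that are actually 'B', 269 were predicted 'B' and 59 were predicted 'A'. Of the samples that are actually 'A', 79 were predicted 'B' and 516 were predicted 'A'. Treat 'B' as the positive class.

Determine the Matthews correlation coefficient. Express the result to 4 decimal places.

MCC = (TP·TN − FP·FN) / √((TP+FP)(TP+FN)(TN+FP)(TN+FN))
Numerator = 269·516 − 79·59 = 134143
Denominator = √(348·328·595·575) = √39051516000 = 197614.5642
MCC = 134143 / 197614.5642 = 0.6788

0.6788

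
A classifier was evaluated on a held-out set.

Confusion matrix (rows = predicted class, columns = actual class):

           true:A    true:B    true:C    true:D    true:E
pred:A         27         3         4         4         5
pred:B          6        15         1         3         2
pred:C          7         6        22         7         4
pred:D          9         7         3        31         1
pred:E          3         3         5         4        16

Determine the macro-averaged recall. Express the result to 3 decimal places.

0.559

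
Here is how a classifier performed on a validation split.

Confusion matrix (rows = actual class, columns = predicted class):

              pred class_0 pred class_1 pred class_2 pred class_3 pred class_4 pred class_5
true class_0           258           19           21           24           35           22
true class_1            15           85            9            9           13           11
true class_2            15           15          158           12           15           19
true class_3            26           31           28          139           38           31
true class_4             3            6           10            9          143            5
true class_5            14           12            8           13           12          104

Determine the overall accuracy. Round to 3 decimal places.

0.640

Accuracy = trace / total = (258+85+158+139+143+104=887) / 1387 = 887/1387 = 0.640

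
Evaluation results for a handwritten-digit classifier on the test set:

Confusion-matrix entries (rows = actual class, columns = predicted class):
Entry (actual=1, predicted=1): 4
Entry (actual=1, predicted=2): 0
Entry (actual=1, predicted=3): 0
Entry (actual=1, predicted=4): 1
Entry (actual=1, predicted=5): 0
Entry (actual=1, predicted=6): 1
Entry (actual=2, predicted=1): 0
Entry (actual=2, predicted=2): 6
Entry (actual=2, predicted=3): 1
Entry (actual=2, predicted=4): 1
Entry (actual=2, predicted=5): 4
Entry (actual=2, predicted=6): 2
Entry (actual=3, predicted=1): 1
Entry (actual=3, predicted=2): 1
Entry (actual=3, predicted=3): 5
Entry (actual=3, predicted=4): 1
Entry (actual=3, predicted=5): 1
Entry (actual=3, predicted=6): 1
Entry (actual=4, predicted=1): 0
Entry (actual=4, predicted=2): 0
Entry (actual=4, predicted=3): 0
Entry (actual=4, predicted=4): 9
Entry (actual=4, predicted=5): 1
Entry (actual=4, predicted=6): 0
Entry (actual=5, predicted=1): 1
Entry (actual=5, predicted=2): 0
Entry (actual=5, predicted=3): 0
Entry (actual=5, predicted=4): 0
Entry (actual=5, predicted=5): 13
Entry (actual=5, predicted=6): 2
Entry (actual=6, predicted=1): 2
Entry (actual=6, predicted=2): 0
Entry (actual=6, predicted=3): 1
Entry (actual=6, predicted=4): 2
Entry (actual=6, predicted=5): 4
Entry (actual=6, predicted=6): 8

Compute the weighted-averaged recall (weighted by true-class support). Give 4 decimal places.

0.6164

Per-class recall (TP/(TP+FN)):
  1: TP=4, FN=0+0+1+0+1=2 → 4/6 = 0.66667
  2: TP=6, FN=0+1+1+4+2=8 → 6/14 = 0.42857
  3: TP=5, FN=1+1+1+1+1=5 → 5/10 = 0.50000
  4: TP=9, FN=0+0+0+1+0=1 → 9/10 = 0.90000
  5: TP=13, FN=1+0+0+0+2=3 → 13/16 = 0.81250
  6: TP=8, FN=2+0+1+2+4=9 → 8/17 = 0.47059
Weighted-recall = Σ (supportᵢ/N)·recallᵢ with N=73: (6/73)·0.66667 + (14/73)·0.42857 + (10/73)·0.50000 + (10/73)·0.90000 + (16/73)·0.81250 + (17/73)·0.47059 = 0.6164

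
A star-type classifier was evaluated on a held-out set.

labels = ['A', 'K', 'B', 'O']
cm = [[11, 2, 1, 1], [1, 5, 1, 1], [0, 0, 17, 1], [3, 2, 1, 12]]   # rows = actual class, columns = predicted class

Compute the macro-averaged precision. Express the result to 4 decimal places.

Per-class precision (TP/(TP+FP)):
  A: TP=11, FP=1+0+3=4 → 11/15 = 0.73333
  K: TP=5, FP=2+0+2=4 → 5/9 = 0.55556
  B: TP=17, FP=1+1+1=3 → 17/20 = 0.85000
  O: TP=12, FP=1+1+1=3 → 12/15 = 0.80000
Macro-precision = mean = (0.73333 + 0.55556 + 0.85000 + 0.80000) / 4 = 0.7347

0.7347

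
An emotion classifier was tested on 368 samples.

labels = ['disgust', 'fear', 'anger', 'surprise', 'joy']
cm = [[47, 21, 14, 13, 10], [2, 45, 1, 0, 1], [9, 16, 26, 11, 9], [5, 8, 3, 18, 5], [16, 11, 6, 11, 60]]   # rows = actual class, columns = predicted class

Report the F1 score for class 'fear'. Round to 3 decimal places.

One-vs-rest for 'fear': TP = diagonal; FP = other classes predicted 'fear'; FN = 'fear' predicted as other.
F1 score = 2·TP/(2·TP+FP+FN).
fear: TP=45, FP=21+16+8+11=56, FN=2+1+0+1=4 → 90/150 = 0.6000

0.600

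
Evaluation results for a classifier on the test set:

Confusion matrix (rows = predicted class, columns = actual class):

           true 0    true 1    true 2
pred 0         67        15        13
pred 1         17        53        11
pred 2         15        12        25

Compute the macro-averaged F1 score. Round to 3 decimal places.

0.615

Per-class F1 score (2·TP/(2·TP+FP+FN)):
  0: TP=67, FP=15+13=28, FN=17+15=32 → 134/194 = 0.6907
  1: TP=53, FP=17+11=28, FN=15+12=27 → 106/161 = 0.6584
  2: TP=25, FP=15+12=27, FN=13+11=24 → 50/101 = 0.4950
Macro-F1 score = mean = (0.6907 + 0.6584 + 0.4950) / 3 = 0.615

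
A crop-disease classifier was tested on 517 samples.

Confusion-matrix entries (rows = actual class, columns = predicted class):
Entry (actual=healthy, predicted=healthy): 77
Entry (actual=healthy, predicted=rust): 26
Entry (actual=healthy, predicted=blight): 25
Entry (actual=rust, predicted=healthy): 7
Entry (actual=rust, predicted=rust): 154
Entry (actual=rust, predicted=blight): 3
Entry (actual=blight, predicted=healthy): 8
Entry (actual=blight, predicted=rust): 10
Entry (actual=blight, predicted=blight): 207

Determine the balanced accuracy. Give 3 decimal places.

Balanced accuracy = mean of per-class recall.
  healthy: recall = 77/128 = 0.6016
  rust: recall = 154/164 = 0.9390
  blight: recall = 207/225 = 0.9200
Mean = (0.6016 + 0.9390 + 0.9200) / 3 = 0.820

0.820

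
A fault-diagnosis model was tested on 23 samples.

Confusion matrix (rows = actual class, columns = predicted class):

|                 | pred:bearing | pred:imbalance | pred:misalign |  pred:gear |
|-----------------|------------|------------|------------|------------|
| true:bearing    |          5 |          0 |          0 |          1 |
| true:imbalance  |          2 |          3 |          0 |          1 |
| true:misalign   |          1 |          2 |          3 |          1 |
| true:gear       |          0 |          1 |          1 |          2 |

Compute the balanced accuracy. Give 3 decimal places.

0.565

Balanced accuracy = mean of per-class recall.
  bearing: recall = 5/6 = 0.8333
  imbalance: recall = 3/6 = 0.5000
  misalign: recall = 3/7 = 0.4286
  gear: recall = 2/4 = 0.5000
Mean = (0.8333 + 0.5000 + 0.4286 + 0.5000) / 4 = 0.565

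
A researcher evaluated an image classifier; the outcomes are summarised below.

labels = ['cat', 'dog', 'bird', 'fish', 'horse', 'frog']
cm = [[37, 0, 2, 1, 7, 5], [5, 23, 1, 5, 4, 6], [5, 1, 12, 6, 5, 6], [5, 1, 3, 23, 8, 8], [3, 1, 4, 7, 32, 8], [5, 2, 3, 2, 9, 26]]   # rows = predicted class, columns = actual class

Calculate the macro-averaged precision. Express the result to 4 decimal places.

0.5319

Per-class precision (TP/(TP+FP)):
  cat: TP=37, FP=0+2+1+7+5=15 → 37/52 = 0.71154
  dog: TP=23, FP=5+1+5+4+6=21 → 23/44 = 0.52273
  bird: TP=12, FP=5+1+6+5+6=23 → 12/35 = 0.34286
  fish: TP=23, FP=5+1+3+8+8=25 → 23/48 = 0.47917
  horse: TP=32, FP=3+1+4+7+8=23 → 32/55 = 0.58182
  frog: TP=26, FP=5+2+3+2+9=21 → 26/47 = 0.55319
Macro-precision = mean = (0.71154 + 0.52273 + 0.34286 + 0.47917 + 0.58182 + 0.55319) / 6 = 0.5319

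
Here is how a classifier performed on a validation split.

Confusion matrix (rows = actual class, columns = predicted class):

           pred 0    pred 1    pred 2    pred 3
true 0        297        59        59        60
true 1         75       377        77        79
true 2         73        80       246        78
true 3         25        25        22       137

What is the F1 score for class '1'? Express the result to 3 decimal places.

Treat '1' as positive and all other classes as negative.
F1 score = 2·TP/(2·TP+FP+FN).
1: TP=377, FP=59+80+25=164, FN=75+77+79=231 → 754/1149 = 0.6562

0.656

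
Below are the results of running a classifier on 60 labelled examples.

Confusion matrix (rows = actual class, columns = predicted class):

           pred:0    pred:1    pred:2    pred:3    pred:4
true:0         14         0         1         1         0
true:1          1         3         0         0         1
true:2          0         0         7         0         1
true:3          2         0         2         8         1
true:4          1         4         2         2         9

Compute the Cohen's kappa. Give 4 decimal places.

Observed agreement pₒ = trace/N = 41/60 = 0.68333
Expected agreement pₑ = Σ (rowᵢ·colᵢ)/N² = (16·18 + 5·7 + 8·12 + 13·11 + 18·12)/60² = 0.21611
κ = (pₒ − pₑ)/(1 − pₑ) = (0.68333 − 0.21611)/(1 − 0.21611) = 0.5960

0.5960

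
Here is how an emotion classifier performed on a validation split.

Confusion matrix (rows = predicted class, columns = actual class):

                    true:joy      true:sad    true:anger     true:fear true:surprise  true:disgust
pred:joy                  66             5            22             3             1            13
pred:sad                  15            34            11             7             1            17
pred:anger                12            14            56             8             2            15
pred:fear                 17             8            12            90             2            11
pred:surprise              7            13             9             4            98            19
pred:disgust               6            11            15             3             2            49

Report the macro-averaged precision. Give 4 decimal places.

0.5649

Per-class precision (TP/(TP+FP)):
  joy: TP=66, FP=5+22+3+1+13=44 → 66/110 = 0.60000
  sad: TP=34, FP=15+11+7+1+17=51 → 34/85 = 0.40000
  anger: TP=56, FP=12+14+8+2+15=51 → 56/107 = 0.52336
  fear: TP=90, FP=17+8+12+2+11=50 → 90/140 = 0.64286
  surprise: TP=98, FP=7+13+9+4+19=52 → 98/150 = 0.65333
  disgust: TP=49, FP=6+11+15+3+2=37 → 49/86 = 0.56977
Macro-precision = mean = (0.60000 + 0.40000 + 0.52336 + 0.64286 + 0.65333 + 0.56977) / 6 = 0.5649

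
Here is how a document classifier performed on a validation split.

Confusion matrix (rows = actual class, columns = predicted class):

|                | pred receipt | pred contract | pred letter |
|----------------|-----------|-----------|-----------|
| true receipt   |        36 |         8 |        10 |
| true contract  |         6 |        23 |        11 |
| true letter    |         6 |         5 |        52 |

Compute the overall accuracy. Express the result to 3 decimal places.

Accuracy = trace / total = (36+23+52=111) / 157 = 111/157 = 0.707

0.707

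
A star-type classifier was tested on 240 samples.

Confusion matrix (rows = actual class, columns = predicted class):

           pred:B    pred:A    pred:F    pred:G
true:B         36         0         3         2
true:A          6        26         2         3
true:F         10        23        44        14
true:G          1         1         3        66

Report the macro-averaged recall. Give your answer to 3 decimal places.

Per-class recall (TP/(TP+FN)):
  B: TP=36, FN=0+3+2=5 → 36/41 = 0.8780
  A: TP=26, FN=6+2+3=11 → 26/37 = 0.7027
  F: TP=44, FN=10+23+14=47 → 44/91 = 0.4835
  G: TP=66, FN=1+1+3=5 → 66/71 = 0.9296
Macro-recall = mean = (0.8780 + 0.7027 + 0.4835 + 0.9296) / 4 = 0.748

0.748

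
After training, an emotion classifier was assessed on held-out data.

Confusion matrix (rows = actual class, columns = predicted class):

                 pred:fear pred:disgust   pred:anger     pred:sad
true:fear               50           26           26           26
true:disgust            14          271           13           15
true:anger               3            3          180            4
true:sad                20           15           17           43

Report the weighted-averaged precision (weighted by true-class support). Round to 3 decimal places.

Per-class precision (TP/(TP+FP)):
  fear: TP=50, FP=14+3+20=37 → 50/87 = 0.5747
  disgust: TP=271, FP=26+3+15=44 → 271/315 = 0.8603
  anger: TP=180, FP=26+13+17=56 → 180/236 = 0.7627
  sad: TP=43, FP=26+15+4=45 → 43/88 = 0.4886
Weighted-precision = Σ (supportᵢ/N)·precisionᵢ with N=726: (128/726)·0.5747 + (313/726)·0.8603 + (190/726)·0.7627 + (95/726)·0.4886 = 0.736

0.736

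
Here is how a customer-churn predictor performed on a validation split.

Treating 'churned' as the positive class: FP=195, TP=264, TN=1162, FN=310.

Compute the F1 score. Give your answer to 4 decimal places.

Precision = TP/(TP+FP) = 264/459 = 0.5752
Recall = TP/(TP+FN) = 264/574 = 0.4599
F1 = 2·TP/(2·TP+FP+FN) = 528/1033 = 0.5111

0.5111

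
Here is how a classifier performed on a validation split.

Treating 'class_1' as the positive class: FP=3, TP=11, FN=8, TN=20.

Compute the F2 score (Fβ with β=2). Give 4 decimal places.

0.6111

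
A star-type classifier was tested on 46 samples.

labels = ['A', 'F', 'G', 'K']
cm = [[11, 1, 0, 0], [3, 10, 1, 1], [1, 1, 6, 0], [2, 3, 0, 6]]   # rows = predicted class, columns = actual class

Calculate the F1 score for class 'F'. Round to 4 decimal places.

F1 score = 2·TP/(2·TP+FP+FN).
F: TP=10, FP=3+1+1=5, FN=1+1+3=5 → 20/30 = 0.66667

0.6667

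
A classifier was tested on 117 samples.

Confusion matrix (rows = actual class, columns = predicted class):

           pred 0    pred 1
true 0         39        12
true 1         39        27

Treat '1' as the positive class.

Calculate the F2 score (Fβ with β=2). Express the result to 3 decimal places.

Fβ = (1+β²)·TP / ((1+β²)·TP + β²·FN + FP), with β²=4
= 5·27 / (5·27 + 4·39 + 12) = 0.446

0.446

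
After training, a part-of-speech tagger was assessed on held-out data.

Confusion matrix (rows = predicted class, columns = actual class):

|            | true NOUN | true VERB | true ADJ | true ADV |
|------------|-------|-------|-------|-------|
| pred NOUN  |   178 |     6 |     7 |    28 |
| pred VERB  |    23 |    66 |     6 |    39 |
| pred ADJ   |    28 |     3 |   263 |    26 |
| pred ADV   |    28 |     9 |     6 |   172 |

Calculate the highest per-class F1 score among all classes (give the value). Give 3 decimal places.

Per-class F1 score (2·TP/(2·TP+FP+FN)):
  NOUN: TP=178, FP=6+7+28=41, FN=23+28+28=79 → 356/476 = 0.7479
  VERB: TP=66, FP=23+6+39=68, FN=6+3+9=18 → 132/218 = 0.6055
  ADJ: TP=263, FP=28+3+26=57, FN=7+6+6=19 → 526/602 = 0.8738
  ADV: TP=172, FP=28+9+6=43, FN=28+39+26=93 → 344/480 = 0.7167
Highest is class 'ADJ' with F1 score = 0.874.

0.874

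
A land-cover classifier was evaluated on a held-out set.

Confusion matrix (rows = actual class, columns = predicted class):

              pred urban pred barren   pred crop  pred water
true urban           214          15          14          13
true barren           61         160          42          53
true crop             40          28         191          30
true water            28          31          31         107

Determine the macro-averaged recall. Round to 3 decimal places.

Per-class recall (TP/(TP+FN)):
  urban: TP=214, FN=15+14+13=42 → 214/256 = 0.8359
  barren: TP=160, FN=61+42+53=156 → 160/316 = 0.5063
  crop: TP=191, FN=40+28+30=98 → 191/289 = 0.6609
  water: TP=107, FN=28+31+31=90 → 107/197 = 0.5431
Macro-recall = mean = (0.8359 + 0.5063 + 0.6609 + 0.5431) / 4 = 0.637

0.637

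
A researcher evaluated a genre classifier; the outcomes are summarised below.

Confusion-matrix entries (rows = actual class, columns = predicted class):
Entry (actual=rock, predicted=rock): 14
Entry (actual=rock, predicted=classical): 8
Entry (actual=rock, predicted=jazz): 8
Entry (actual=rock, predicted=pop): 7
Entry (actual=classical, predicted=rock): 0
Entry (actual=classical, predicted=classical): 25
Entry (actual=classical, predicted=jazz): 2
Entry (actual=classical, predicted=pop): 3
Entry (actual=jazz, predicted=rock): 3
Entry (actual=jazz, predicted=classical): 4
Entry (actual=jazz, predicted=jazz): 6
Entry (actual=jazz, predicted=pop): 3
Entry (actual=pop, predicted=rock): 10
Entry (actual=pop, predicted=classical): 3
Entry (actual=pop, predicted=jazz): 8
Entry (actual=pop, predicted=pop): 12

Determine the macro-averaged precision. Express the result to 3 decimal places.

Per-class precision (TP/(TP+FP)):
  rock: TP=14, FP=0+3+10=13 → 14/27 = 0.5185
  classical: TP=25, FP=8+4+3=15 → 25/40 = 0.6250
  jazz: TP=6, FP=8+2+8=18 → 6/24 = 0.2500
  pop: TP=12, FP=7+3+3=13 → 12/25 = 0.4800
Macro-precision = mean = (0.5185 + 0.6250 + 0.2500 + 0.4800) / 4 = 0.468

0.468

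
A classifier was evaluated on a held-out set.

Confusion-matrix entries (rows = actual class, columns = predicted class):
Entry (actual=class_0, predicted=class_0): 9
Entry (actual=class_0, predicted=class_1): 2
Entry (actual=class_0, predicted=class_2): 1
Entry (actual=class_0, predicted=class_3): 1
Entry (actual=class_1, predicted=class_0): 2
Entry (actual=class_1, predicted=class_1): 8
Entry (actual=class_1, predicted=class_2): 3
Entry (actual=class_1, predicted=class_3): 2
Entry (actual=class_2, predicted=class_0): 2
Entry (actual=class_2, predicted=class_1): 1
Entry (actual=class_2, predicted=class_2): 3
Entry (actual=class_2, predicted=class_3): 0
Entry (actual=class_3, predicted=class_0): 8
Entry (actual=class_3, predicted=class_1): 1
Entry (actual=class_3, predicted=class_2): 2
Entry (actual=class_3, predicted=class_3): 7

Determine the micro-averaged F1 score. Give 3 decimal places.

Micro-averaging pools counts across classes: ΣTP=27, ΣFP=25, ΣFN=25.
Micro-F1 score = 2·TP/(2·TP+FP+FN) on pooled counts = 0.519 (equals overall accuracy in single-label multiclass).

0.519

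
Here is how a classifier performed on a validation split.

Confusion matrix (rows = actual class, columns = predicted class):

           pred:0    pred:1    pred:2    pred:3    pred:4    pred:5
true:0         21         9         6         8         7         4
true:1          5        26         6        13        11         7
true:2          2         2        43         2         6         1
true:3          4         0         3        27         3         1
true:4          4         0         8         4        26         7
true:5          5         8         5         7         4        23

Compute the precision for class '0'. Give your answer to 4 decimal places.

One-vs-rest for '0': TP = diagonal; FP = other classes predicted '0'; FN = '0' predicted as other.
precision = TP/(TP+FP).
0: TP=21, FP=5+2+4+4+5=20 → 21/41 = 0.51220

0.5122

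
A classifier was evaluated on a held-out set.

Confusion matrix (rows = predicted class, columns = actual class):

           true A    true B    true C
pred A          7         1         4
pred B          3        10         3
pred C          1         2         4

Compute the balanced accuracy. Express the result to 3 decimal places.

Balanced accuracy = mean of per-class recall.
  A: recall = 7/11 = 0.6364
  B: recall = 10/13 = 0.7692
  C: recall = 4/11 = 0.3636
Mean = (0.6364 + 0.7692 + 0.3636) / 3 = 0.590

0.590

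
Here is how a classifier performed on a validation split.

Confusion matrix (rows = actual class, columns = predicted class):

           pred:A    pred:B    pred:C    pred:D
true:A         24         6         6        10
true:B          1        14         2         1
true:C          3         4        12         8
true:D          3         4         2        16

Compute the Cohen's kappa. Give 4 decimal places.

Observed agreement pₒ = trace/N = 66/116 = 0.56897
Expected agreement pₑ = Σ (rowᵢ·colᵢ)/N² = (46·31 + 18·28 + 27·22 + 25·35)/116² = 0.25260
κ = (pₒ − pₑ)/(1 − pₑ) = (0.56897 − 0.25260)/(1 − 0.25260) = 0.4233

0.4233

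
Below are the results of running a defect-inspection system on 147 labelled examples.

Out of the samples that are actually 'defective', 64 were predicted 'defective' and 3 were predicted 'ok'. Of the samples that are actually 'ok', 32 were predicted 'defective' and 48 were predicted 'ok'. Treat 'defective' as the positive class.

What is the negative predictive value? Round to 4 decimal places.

NPV = TN/(TN+FN) = 48/(48+3) = 0.9412

0.9412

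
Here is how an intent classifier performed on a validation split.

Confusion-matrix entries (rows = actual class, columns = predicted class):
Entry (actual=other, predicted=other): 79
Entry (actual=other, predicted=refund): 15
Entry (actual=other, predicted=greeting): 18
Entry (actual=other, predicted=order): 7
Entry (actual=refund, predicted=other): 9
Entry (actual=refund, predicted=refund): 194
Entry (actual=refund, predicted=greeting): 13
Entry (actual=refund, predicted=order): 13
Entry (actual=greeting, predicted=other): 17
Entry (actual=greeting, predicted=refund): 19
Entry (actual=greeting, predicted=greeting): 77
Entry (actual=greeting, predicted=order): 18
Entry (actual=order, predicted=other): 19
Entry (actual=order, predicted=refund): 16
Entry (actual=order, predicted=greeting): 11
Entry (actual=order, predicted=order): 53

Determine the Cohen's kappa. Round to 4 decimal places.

0.5765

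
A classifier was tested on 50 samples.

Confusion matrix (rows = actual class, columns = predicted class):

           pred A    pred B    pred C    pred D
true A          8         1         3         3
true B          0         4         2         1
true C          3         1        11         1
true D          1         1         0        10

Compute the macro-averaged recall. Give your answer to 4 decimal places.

0.6564

Per-class recall (TP/(TP+FN)):
  A: TP=8, FN=1+3+3=7 → 8/15 = 0.53333
  B: TP=4, FN=0+2+1=3 → 4/7 = 0.57143
  C: TP=11, FN=3+1+1=5 → 11/16 = 0.68750
  D: TP=10, FN=1+1+0=2 → 10/12 = 0.83333
Macro-recall = mean = (0.53333 + 0.57143 + 0.68750 + 0.83333) / 4 = 0.6564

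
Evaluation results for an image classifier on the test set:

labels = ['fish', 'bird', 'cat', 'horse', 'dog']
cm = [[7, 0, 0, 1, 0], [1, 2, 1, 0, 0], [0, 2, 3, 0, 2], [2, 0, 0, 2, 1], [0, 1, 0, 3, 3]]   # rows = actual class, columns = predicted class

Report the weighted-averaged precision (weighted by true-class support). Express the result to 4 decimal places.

0.5683

Per-class precision (TP/(TP+FP)):
  fish: TP=7, FP=1+0+2+0=3 → 7/10 = 0.70000
  bird: TP=2, FP=0+2+0+1=3 → 2/5 = 0.40000
  cat: TP=3, FP=0+1+0+0=1 → 3/4 = 0.75000
  horse: TP=2, FP=1+0+0+3=4 → 2/6 = 0.33333
  dog: TP=3, FP=0+0+2+1=3 → 3/6 = 0.50000
Weighted-precision = Σ (supportᵢ/N)·precisionᵢ with N=31: (8/31)·0.70000 + (4/31)·0.40000 + (7/31)·0.75000 + (5/31)·0.33333 + (7/31)·0.50000 = 0.5683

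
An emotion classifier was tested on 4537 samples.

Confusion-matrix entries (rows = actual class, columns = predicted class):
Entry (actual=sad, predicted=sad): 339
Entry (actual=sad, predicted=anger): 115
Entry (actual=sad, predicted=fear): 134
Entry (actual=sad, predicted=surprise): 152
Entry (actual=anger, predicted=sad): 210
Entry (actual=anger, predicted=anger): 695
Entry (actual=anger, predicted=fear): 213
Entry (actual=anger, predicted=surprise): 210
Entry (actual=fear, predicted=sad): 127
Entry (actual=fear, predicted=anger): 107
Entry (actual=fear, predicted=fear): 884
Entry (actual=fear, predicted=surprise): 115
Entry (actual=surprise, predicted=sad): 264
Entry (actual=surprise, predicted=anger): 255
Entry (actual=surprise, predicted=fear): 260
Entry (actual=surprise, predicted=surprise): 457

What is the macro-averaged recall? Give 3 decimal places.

0.517

Per-class recall (TP/(TP+FN)):
  sad: TP=339, FN=115+134+152=401 → 339/740 = 0.4581
  anger: TP=695, FN=210+213+210=633 → 695/1328 = 0.5233
  fear: TP=884, FN=127+107+115=349 → 884/1233 = 0.7170
  surprise: TP=457, FN=264+255+260=779 → 457/1236 = 0.3697
Macro-recall = mean = (0.4581 + 0.5233 + 0.7170 + 0.3697) / 4 = 0.517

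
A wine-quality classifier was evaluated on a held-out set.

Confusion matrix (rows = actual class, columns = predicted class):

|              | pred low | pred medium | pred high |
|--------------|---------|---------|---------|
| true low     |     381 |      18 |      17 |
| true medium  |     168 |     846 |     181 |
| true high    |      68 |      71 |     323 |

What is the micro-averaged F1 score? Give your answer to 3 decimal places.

Micro-averaging pools counts across classes: ΣTP=1550, ΣFP=523, ΣFN=523.
Micro-F1 score = 2·TP/(2·TP+FP+FN) on pooled counts = 0.748 (equals overall accuracy in single-label multiclass).

0.748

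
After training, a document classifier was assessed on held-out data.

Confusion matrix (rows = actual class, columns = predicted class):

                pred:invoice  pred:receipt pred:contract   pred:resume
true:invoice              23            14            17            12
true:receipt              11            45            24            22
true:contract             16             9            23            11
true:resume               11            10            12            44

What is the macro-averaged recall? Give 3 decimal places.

0.438

Per-class recall (TP/(TP+FN)):
  invoice: TP=23, FN=14+17+12=43 → 23/66 = 0.3485
  receipt: TP=45, FN=11+24+22=57 → 45/102 = 0.4412
  contract: TP=23, FN=16+9+11=36 → 23/59 = 0.3898
  resume: TP=44, FN=11+10+12=33 → 44/77 = 0.5714
Macro-recall = mean = (0.3485 + 0.4412 + 0.3898 + 0.5714) / 4 = 0.438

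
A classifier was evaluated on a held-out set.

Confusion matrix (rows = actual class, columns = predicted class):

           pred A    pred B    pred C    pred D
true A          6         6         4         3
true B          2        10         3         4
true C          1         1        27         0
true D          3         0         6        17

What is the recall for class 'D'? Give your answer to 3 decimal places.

0.654

Treat 'D' as positive and all other classes as negative.
recall = TP/(TP+FN).
D: TP=17, FN=3+0+6=9 → 17/26 = 0.6538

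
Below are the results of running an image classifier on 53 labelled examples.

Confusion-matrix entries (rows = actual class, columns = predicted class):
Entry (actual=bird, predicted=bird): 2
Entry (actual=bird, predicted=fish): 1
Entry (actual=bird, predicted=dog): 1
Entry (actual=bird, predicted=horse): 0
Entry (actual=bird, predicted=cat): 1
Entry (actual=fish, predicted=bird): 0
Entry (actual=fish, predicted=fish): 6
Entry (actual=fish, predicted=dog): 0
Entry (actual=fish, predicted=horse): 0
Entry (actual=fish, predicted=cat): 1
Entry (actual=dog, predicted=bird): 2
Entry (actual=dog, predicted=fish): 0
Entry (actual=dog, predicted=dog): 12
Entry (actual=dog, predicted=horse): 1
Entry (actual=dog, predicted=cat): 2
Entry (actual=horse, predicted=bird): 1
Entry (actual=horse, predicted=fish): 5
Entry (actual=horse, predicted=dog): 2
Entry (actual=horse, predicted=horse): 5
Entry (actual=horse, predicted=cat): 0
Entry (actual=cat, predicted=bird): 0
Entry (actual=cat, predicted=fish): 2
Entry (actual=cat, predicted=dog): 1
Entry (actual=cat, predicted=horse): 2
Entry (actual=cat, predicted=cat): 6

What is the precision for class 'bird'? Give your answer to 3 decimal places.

precision = TP/(TP+FP).
bird: TP=2, FP=0+2+1+0=3 → 2/5 = 0.4000

0.400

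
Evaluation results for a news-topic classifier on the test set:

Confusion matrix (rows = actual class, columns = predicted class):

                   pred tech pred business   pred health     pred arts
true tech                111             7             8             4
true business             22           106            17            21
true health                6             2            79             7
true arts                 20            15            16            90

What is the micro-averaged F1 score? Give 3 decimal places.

0.727

Micro-averaging pools counts across classes: ΣTP=386, ΣFP=145, ΣFN=145.
Micro-F1 score = 2·TP/(2·TP+FP+FN) on pooled counts = 0.727 (equals overall accuracy in single-label multiclass).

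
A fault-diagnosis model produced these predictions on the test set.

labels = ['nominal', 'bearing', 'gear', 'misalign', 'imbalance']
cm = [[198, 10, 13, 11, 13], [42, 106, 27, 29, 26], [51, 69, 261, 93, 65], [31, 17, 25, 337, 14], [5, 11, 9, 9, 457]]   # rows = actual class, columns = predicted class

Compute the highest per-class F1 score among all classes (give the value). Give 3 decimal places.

Per-class F1 score (2·TP/(2·TP+FP+FN)):
  nominal: TP=198, FP=42+51+31+5=129, FN=10+13+11+13=47 → 396/572 = 0.6923
  bearing: TP=106, FP=10+69+17+11=107, FN=42+27+29+26=124 → 212/443 = 0.4786
  gear: TP=261, FP=13+27+25+9=74, FN=51+69+93+65=278 → 522/874 = 0.5973
  misalign: TP=337, FP=11+29+93+9=142, FN=31+17+25+14=87 → 674/903 = 0.7464
  imbalance: TP=457, FP=13+26+65+14=118, FN=5+11+9+9=34 → 914/1066 = 0.8574
Highest is class 'imbalance' with F1 score = 0.857.

0.857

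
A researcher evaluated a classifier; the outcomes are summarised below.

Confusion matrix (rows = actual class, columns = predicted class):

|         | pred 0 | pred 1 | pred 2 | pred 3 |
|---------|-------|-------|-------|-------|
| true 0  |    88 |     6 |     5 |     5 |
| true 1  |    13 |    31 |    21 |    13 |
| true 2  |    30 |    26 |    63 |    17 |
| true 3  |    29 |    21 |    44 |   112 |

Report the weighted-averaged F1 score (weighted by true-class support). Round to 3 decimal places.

Per-class F1 score (2·TP/(2·TP+FP+FN)):
  0: TP=88, FP=13+30+29=72, FN=6+5+5=16 → 176/264 = 0.6667
  1: TP=31, FP=6+26+21=53, FN=13+21+13=47 → 62/162 = 0.3827
  2: TP=63, FP=5+21+44=70, FN=30+26+17=73 → 126/269 = 0.4684
  3: TP=112, FP=5+13+17=35, FN=29+21+44=94 → 224/353 = 0.6346
Weighted-F1 score = Σ (supportᵢ/N)·F1 scoreᵢ with N=524: (104/524)·0.6667 + (78/524)·0.3827 + (136/524)·0.4684 + (206/524)·0.6346 = 0.560

0.560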